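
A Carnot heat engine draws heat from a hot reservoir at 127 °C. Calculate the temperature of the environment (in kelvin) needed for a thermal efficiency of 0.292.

T_H = 127 °C → 127 + 273.15 = 400.15 K.
From η = 1 − T_C/T_H, T_C = T_H·(1 − η) = 400.15 × (1 − 0.292) = 283.3 K.

T_C ≈ 283.3 K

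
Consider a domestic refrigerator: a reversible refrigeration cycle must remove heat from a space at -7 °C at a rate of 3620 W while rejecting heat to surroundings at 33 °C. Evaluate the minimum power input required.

Ẇ_in ≈ 544 W

T_H = 33 °C → 33 + 273.15 = 306.15 K.
T_C = -7 °C → -7 + 273.15 = 266.15 K.
The reversible coefficient of performance is COP_R = T_C/(T_H − T_C) = 266.15/40.00 = 6.6537.
W = Q_C/COP_R = 3620/6.6537 = 544 W.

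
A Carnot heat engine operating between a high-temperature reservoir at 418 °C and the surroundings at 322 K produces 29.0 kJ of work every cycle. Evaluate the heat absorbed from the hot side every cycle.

T_H = 418 °C → 418 + 273.15 = 691.15 K.
For a reversible engine, η = 1 − T_C/T_H = 1 − 322.00/691.15 = 0.5341.
Q_H = W/η = 29.0/0.5341 = 54.3 kJ.

Q_H ≈ 54.3 kJ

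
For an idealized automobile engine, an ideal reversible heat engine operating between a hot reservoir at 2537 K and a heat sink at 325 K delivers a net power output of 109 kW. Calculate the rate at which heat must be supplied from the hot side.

Q̇_H ≈ 125 kW

Carnot efficiency: η = 1 − T_C/T_H = 1 − 325.00/2537.00 = 0.8719.
Q_H = W/η = 109/0.8719 = 125 kW.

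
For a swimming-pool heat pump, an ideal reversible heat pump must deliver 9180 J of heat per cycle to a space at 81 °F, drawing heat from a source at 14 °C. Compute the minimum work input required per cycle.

T_H = 81 °F → (81 − 32) × 5/9 = 27.22 °C = 300.37 K.
T_C = 14 °C → 14 + 273.15 = 287.15 K.
COP_HP = T_H/(T_H − T_C) = 300.37/13.22 = 22.7172.
W = Q_H/COP_HP = 9180/22.7172 = 404.1 J.

W_in ≈ 404.1 J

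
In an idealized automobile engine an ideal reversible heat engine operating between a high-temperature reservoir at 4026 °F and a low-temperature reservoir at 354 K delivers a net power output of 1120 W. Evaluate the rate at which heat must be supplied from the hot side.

Q̇_H ≈ 1305 W

T_H = 4026 °F → (4026 − 32) × 5/9 = 2218.89 °C = 2492.04 K.
Carnot efficiency: η = 1 − T_C/T_H = 1 − 354.00/2492.04 = 0.8579.
Q_H = W/η = 1120/0.8579 = 1305 W.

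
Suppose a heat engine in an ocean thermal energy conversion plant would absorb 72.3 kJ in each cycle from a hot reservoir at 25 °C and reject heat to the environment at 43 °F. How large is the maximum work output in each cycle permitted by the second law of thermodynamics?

T_H = 25 °C → 25 + 273.15 = 298.15 K.
T_C = 43 °F → (43 − 32) × 5/9 = 6.11 °C = 279.26 K.
No engine can exceed the Carnot limit: η_max = 1 − T_C/T_H = 1 − 279.26/298.15 = 0.0634.
W_max = η_max · Q_H = 0.0634 × 72.3 = 4.58 kJ.

W_max ≈ 4.58 kJ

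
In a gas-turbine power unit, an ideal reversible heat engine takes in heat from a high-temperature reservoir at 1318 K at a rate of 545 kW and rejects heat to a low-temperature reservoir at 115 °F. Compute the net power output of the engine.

Ẇ ≈ 413 kW

T_C = 115 °F → (115 − 32) × 5/9 = 46.11 °C = 319.26 K.
For a reversible engine, η = 1 − T_C/T_H = 1 − 319.26/1318.00 = 0.7578.
W = η·Q_H = 0.7578 × 545 = 413 kW.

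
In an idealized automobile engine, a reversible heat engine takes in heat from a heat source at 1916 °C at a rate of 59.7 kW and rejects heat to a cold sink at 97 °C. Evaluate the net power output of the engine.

Ẇ ≈ 49.61 kW

T_H = 1916 °C → 1916 + 273.15 = 2189.15 K.
T_C = 97 °C → 97 + 273.15 = 370.15 K.
Carnot efficiency: η = 1 − T_C/T_H = 1 − 370.15/2189.15 = 0.8309.
W = η·Q_H = 0.8309 × 59.7 = 49.61 kW.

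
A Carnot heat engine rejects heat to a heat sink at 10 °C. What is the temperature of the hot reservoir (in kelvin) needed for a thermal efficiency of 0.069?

T_H ≈ 304.1 K

T_C = 10 °C → 10 + 273.15 = 283.15 K.
From η = 1 − T_C/T_H, solving for T_H gives T_H = T_C/(1 − η) = 283.15/(1 − 0.069) = 304.1 K.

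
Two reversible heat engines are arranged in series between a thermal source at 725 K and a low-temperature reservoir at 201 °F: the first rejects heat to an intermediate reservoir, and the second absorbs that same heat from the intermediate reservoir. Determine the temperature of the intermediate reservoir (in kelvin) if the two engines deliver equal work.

T_C = 201 °F → (201 − 32) × 5/9 = 93.89 °C = 367.04 K.
For reversible stages Q_m = Q_H·(T_m/T_H). Setting W₁ = Q_H(1 − T_m/T_H) equal to W₂ = Q_m(1 − T_C/T_m) = Q_H·(T_m − T_C)/T_H gives T_H − T_m = T_m − T_C, so T_m = (T_H + T_C)/2 = (725.00 + 367.04)/2 = 546 K.

T_m ≈ 546 K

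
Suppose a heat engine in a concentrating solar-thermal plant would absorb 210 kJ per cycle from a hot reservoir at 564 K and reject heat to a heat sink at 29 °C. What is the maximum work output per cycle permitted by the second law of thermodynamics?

T_C = 29 °C → 29 + 273.15 = 302.15 K.
By the Carnot theorem, η_max = 1 − T_C/T_H = 1 − 302.15/564.00 = 0.4643.
W_max = η_max · Q_H = 0.4643 × 210 = 97.5 kJ.

W_max ≈ 97.5 kJ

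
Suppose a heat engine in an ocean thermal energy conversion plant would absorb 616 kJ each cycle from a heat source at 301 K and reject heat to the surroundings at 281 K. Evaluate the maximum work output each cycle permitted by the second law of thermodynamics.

No engine can exceed the Carnot limit: η_max = 1 − T_C/T_H = 1 − 281.00/301.00 = 0.0664.
W_max = η_max · Q_H = 0.0664 × 616 = 40.9 kJ.

W_max ≈ 40.9 kJ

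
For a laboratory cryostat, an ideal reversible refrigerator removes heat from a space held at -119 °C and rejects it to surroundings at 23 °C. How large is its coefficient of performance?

COP_R ≈ 1.09

T_H = 23 °C → 23 + 273.15 = 296.15 K.
T_C = -119 °C → -119 + 273.15 = 154.15 K.
For a reversible refrigerator, COP_R = T_C/(T_H − T_C) = 154.15/(296.15 − 154.15) = 1.09.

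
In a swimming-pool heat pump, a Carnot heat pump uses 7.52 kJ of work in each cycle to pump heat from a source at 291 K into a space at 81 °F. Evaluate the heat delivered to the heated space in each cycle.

T_H = 81 °F → (81 − 32) × 5/9 = 27.22 °C = 300.37 K.
Reversible heating COP: COP_HP = T_H/(T_H − T_C) = 300.37/9.37 = 32.0492.
Q_H = COP_HP · W = 32.0492 × 7.52 = 241 kJ.

Q_H ≈ 241 kJ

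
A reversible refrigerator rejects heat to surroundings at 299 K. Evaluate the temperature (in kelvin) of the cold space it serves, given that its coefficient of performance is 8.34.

T_C ≈ 267 K

COP_R = T_C/(T_H − T_C) ⇒ T_C = T_H·COP_R/(1 + COP_R) = 299.00 × 8.34/(1 + 8.34) = 267 K.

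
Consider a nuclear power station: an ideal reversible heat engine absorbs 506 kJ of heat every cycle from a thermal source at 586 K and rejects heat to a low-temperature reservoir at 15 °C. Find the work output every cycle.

W ≈ 257.2 kJ

T_C = 15 °C → 15 + 273.15 = 288.15 K.
Since the cycle is reversible, η = 1 − T_C/T_H = 1 − 288.15/586.00 = 0.5083.
W = η·Q_H = 0.5083 × 506 = 257.2 kJ.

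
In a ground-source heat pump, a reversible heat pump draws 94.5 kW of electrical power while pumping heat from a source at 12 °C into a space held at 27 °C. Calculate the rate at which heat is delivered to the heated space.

T_H = 27 °C → 27 + 273.15 = 300.15 K.
T_C = 12 °C → 12 + 273.15 = 285.15 K.
For a reversible heat pump, COP_HP = T_H/(T_H − T_C) = 300.15/15.00 = 20.0100.
Q_H = COP_HP · W = 20.0100 × 94.5 = 1890 kW.

Q̇_H ≈ 1890 kW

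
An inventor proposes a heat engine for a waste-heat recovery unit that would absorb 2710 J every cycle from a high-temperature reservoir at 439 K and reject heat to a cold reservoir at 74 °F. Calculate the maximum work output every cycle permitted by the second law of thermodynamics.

T_C = 74 °F → (74 − 32) × 5/9 = 23.33 °C = 296.48 K.
The upper bound on efficiency is η_max = 1 − T_C/T_H = 1 − 296.48/439.00 = 0.3246.
W_max = η_max · Q_H = 0.3246 × 2710 = 880 J.

W_max ≈ 880 J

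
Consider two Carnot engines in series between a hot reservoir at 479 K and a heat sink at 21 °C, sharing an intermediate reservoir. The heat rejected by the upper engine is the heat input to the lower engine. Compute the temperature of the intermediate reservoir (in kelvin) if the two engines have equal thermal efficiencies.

T_C = 21 °C → 21 + 273.15 = 294.15 K.
Equal efficiencies require 1 − T_m/T_H = 1 − T_C/T_m, i.e. T_m/T_H = T_C/T_m, so T_m = √(T_H·T_C) = √(479.00 × 294.15) = 375 K.

T_m ≈ 375 K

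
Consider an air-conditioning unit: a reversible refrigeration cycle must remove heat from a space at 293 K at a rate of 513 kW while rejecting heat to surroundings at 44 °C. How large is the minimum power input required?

Ẇ_in ≈ 42.3 kW

T_H = 44 °C → 44 + 273.15 = 317.15 K.
COP_R = T_C/(T_H − T_C) = 293.00/24.15 = 12.1325.
W = Q_C/COP_R = 513/12.1325 = 42.3 kW.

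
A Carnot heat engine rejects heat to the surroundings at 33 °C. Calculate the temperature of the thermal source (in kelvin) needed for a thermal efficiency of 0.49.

T_C = 33 °C → 33 + 273.15 = 306.15 K.
From η = 1 − T_C/T_H, solving for T_H gives T_H = T_C/(1 − η) = 306.15/(1 − 0.49) = 600.3 K.

T_H ≈ 600.3 K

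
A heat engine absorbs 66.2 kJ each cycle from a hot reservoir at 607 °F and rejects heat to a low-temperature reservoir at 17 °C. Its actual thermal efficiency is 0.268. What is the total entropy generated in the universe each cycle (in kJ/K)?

T_H = 607 °F → (607 − 32) × 5/9 = 319.44 °C = 592.59 K.
T_C = 17 °C → 17 + 273.15 = 290.15 K.
W = η·Q_H = 0.268 × 66.2 = 17.74 kJ, so Q_C = Q_H − W = 48.46 kJ.
The hot reservoir loses entropy Q_H/T_H = 66.2/592.59 = 0.1117 kJ/K; the cold reservoir gains Q_C/T_C = 48.46/290.15 = 0.1670 kJ/K.
ΔS_univ = −Q_H/T_H + Q_C/T_C = 0.0553 kJ/K (> 0, since η = 0.268 < η_Carnot = 0.510).

ΔS_univ ≈ 0.0553 kJ/K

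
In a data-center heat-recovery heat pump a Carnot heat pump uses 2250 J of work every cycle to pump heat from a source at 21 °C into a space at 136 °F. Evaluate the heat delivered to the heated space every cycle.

Q_H ≈ 20200 J

T_H = 136 °F → (136 − 32) × 5/9 = 57.78 °C = 330.93 K.
T_C = 21 °C → 21 + 273.15 = 294.15 K.
The Carnot heat-pump COP is COP_HP = T_H/(T_H − T_C) = 330.93/36.78 = 8.9980.
Q_H = COP_HP · W = 8.9980 × 2250 = 20200 J.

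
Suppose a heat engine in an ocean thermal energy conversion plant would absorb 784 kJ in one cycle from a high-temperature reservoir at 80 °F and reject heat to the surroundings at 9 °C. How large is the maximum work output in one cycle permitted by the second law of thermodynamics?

T_H = 80 °F → (80 − 32) × 5/9 = 26.67 °C = 299.82 K.
T_C = 9 °C → 9 + 273.15 = 282.15 K.
The upper bound on efficiency is η_max = 1 − T_C/T_H = 1 − 282.15/299.82 = 0.0589.
W_max = η_max · Q_H = 0.0589 × 784 = 46.2 kJ.

W_max ≈ 46.2 kJ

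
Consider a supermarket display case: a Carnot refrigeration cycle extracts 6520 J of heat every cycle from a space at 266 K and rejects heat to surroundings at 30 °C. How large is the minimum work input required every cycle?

W_in ≈ 910.6 J

T_H = 30 °C → 30 + 273.15 = 303.15 K.
COP_R = T_C/(T_H − T_C) = 266.00/37.15 = 7.1602.
W = Q_C/COP_R = 6520/7.1602 = 910.6 J.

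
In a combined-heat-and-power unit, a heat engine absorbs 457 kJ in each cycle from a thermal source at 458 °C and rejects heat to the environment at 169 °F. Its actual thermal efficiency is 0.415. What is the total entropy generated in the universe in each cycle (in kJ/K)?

T_H = 458 °C → 458 + 273.15 = 731.15 K.
T_C = 169 °F → (169 − 32) × 5/9 = 76.11 °C = 349.26 K.
W = η·Q_H = 0.415 × 457 = 189.7 kJ, so Q_C = Q_H − W = 267.3 kJ.
Entropy balance on the reservoirs: −Q_H/T_H = -0.6250 kJ/K, +Q_C/T_C = 0.7655 kJ/K.
ΔS_univ = −Q_H/T_H + Q_C/T_C = 0.1404 kJ/K (> 0, since η = 0.415 < η_Carnot = 0.522).

ΔS_univ ≈ 0.1404 kJ/K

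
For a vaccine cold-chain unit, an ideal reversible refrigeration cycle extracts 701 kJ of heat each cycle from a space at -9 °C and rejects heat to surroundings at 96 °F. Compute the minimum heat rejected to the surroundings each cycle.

T_H = 96 °F → (96 − 32) × 5/9 = 35.56 °C = 308.71 K.
T_C = -9 °C → -9 + 273.15 = 264.15 K.
For a reversible cycle Q_H/Q_C = T_H/T_C, so Q_H = Q_C·T_H/T_C = 701 × 308.71/264.15 = 819 kJ.

Q_H ≈ 819 kJ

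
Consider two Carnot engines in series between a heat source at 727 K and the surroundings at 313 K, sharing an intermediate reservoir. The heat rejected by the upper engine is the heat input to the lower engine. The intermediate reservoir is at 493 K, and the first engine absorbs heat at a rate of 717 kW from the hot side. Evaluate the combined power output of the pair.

Two reversible stages in series are equivalent to a single Carnot engine between T_H and T_C, so η_total = 1 − T_C/T_H = 1 − 313.00/727.00 = 0.5695.
W_total = η_total · Q_H = 0.5695 × 717 = 408 kW.

Ẇ_total ≈ 408 kW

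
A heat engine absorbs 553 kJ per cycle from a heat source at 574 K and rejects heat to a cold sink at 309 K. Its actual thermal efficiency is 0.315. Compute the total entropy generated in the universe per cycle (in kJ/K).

W = η·Q_H = 0.315 × 553 = 174.2 kJ, so Q_C = Q_H − W = 378.8 kJ.
Entropy balance on the reservoirs: −Q_H/T_H = -0.9634 kJ/K, +Q_C/T_C = 1.226 kJ/K.
ΔS_univ = −Q_H/T_H + Q_C/T_C = 0.262 kJ/K (> 0, since η = 0.315 < η_Carnot = 0.462).

ΔS_univ ≈ 0.262 kJ/K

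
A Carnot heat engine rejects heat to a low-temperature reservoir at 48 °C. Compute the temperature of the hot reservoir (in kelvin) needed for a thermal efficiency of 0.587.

T_C = 48 °C → 48 + 273.15 = 321.15 K.
From η = 1 − T_C/T_H, solving for T_H gives T_H = T_C/(1 − η) = 321.15/(1 − 0.587) = 778 K.

T_H ≈ 778 K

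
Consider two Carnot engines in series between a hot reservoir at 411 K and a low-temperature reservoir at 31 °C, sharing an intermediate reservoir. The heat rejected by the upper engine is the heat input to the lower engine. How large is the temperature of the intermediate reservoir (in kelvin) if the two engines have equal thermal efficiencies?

T_C = 31 °C → 31 + 273.15 = 304.15 K.
Equal efficiencies require 1 − T_m/T_H = 1 − T_C/T_m, i.e. T_m/T_H = T_C/T_m, so T_m = √(T_H·T_C) = √(411.00 × 304.15) = 353.6 K.

T_m ≈ 353.6 K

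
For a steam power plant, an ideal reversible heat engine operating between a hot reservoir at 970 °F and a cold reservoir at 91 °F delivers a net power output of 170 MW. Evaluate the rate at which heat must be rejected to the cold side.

Q̇_C ≈ 106.5 MW

T_H = 970 °F → (970 − 32) × 5/9 = 521.11 °C = 794.26 K.
T_C = 91 °F → (91 − 32) × 5/9 = 32.78 °C = 305.93 K.
For a reversible engine, η = 1 − T_C/T_H = 1 − 305.93/794.26 = 0.6148.
Since Q_C/Q_H = T_C/T_H and Q_H = W/η, Q_C = W·T_C/(T_H − T_C) = 170 × 305.93/488.33 = 106.5 MW.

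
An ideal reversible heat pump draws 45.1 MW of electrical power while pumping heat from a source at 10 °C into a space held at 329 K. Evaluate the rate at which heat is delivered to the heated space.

T_C = 10 °C → 10 + 273.15 = 283.15 K.
Reversible heating COP: COP_HP = T_H/(T_H − T_C) = 329.00/45.85 = 7.1756.
Q_H = COP_HP · W = 7.1756 × 45.1 = 324 MW.

Q̇_H ≈ 324 MW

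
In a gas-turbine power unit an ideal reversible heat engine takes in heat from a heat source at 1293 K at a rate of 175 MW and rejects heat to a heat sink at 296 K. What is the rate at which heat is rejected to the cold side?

Q̇_C ≈ 40.1 MW

For a reversible engine, η = 1 − T_C/T_H = 1 − 296.00/1293.00 = 0.7711.
For a reversible cycle Q_C/Q_H = T_C/T_H, so Q_C = 175 × 296.00/1293.00 = 40.1 MW.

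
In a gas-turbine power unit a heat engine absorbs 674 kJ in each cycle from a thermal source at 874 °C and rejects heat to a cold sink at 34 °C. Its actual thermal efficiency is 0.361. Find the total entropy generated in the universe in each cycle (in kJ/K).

T_H = 874 °C → 874 + 273.15 = 1147.15 K.
T_C = 34 °C → 34 + 273.15 = 307.15 K.
W = η·Q_H = 0.361 × 674 = 243.3 kJ, so Q_C = Q_H − W = 430.7 kJ.
Entropy balance on the reservoirs: −Q_H/T_H = -0.5875 kJ/K, +Q_C/T_C = 1.402 kJ/K.
ΔS_univ = −Q_H/T_H + Q_C/T_C = 0.815 kJ/K (> 0, since η = 0.361 < η_Carnot = 0.732).

ΔS_univ ≈ 0.815 kJ/K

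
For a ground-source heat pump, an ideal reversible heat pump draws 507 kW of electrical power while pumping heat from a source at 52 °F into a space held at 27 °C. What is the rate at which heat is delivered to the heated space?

Q̇_H ≈ 9580 kW

T_H = 27 °C → 27 + 273.15 = 300.15 K.
T_C = 52 °F → (52 − 32) × 5/9 = 11.11 °C = 284.26 K.
Reversible heating COP: COP_HP = T_H/(T_H − T_C) = 300.15/15.89 = 18.8906.
Q_H = COP_HP · W = 18.8906 × 507 = 9580 kW.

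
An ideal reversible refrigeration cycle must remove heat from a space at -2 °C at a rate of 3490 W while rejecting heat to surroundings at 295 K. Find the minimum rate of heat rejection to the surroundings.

Q̇_H ≈ 3797 W

T_C = -2 °C → -2 + 273.15 = 271.15 K.
For a reversible cycle Q_H/Q_C = T_H/T_C, so Q_H = Q_C·T_H/T_C = 3490 × 295.00/271.15 = 3797 W.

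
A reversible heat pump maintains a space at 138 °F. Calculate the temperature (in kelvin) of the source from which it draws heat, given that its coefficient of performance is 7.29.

T_H = 138 °F → (138 − 32) × 5/9 = 58.89 °C = 332.04 K.
COP_HP = T_H/(T_H − T_C) ⇒ T_C = T_H·(COP_HP − 1)/COP_HP = 332.04 × (7.29 − 1)/7.29 = 286 K.

T_C ≈ 286 K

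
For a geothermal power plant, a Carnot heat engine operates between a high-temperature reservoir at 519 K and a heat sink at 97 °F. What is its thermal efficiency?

T_C = 97 °F → (97 − 32) × 5/9 = 36.11 °C = 309.26 K.
η_rev = 1 − T_C/T_H = 1 − 309.26/519.00 = 0.404.

η ≈ 0.404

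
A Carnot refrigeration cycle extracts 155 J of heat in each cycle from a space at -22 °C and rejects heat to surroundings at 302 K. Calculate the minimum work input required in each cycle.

T_C = -22 °C → -22 + 273.15 = 251.15 K.
The reversible coefficient of performance is COP_R = T_C/(T_H − T_C) = 251.15/50.85 = 4.9390.
W = Q_C/COP_R = 155/4.9390 = 31.4 J.

W_in ≈ 31.4 J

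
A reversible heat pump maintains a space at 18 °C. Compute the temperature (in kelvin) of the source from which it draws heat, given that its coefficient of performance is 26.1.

T_C ≈ 280 K

T_H = 18 °C → 18 + 273.15 = 291.15 K.
COP_HP = T_H/(T_H − T_C) ⇒ T_C = T_H·(COP_HP − 1)/COP_HP = 291.15 × (26.1 − 1)/26.1 = 280 K.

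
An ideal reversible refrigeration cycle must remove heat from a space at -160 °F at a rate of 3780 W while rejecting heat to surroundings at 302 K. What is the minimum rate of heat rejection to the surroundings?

Q̇_H ≈ 6860 W

T_C = -160 °F → (-160 − 32) × 5/9 = -106.67 °C = 166.48 K.
For a reversible cycle Q_H/Q_C = T_H/T_C, so Q_H = Q_C·T_H/T_C = 3780 × 302.00/166.48 = 6860 W.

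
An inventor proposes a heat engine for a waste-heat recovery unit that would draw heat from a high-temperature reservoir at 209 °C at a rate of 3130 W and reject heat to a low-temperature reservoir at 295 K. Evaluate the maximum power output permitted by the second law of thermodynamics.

Ẇ_max ≈ 1215 W

T_H = 209 °C → 209 + 273.15 = 482.15 K.
No engine can exceed the Carnot limit: η_max = 1 − T_C/T_H = 1 − 295.00/482.15 = 0.3882.
W_max = η_max · Q_H = 0.3882 × 3130 = 1215 W.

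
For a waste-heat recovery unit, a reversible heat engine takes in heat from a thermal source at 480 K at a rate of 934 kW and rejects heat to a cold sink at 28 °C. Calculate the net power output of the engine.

T_C = 28 °C → 28 + 273.15 = 301.15 K.
For a reversible engine, η = 1 − T_C/T_H = 1 − 301.15/480.00 = 0.3726.
W = η·Q_H = 0.3726 × 934 = 348.0 kW.

Ẇ ≈ 348.0 kW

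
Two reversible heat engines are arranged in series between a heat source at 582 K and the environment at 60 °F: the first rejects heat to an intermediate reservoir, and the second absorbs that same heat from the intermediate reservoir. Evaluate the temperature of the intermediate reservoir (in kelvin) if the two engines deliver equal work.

T_C = 60 °F → (60 − 32) × 5/9 = 15.56 °C = 288.71 K.
For reversible stages Q_m = Q_H·(T_m/T_H). Setting W₁ = Q_H(1 − T_m/T_H) equal to W₂ = Q_m(1 − T_C/T_m) = Q_H·(T_m − T_C)/T_H gives T_H − T_m = T_m − T_C, so T_m = (T_H + T_C)/2 = (582.00 + 288.71)/2 = 435 K.

T_m ≈ 435 K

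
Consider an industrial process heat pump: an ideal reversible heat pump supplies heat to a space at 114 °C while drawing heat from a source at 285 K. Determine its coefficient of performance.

T_H = 114 °C → 114 + 273.15 = 387.15 K.
Reversible heating COP: COP_HP = T_H/(T_H − T_C) = 387.15/(387.15 − 285.00) = 3.790.

COP_HP ≈ 3.790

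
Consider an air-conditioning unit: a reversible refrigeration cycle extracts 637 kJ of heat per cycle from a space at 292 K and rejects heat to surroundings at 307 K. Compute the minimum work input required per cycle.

COP_R = T_C/(T_H − T_C) = 292.00/15.00 = 19.4667.
W = Q_C/COP_R = 637/19.4667 = 32.72 kJ.

W_in ≈ 32.72 kJ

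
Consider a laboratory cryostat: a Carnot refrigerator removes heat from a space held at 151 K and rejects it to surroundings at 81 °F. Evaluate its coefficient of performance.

T_H = 81 °F → (81 − 32) × 5/9 = 27.22 °C = 300.37 K.
The reversible coefficient of performance is COP_R = T_C/(T_H − T_C) = 151.00/(300.37 − 151.00) = 1.01.

COP_R ≈ 1.01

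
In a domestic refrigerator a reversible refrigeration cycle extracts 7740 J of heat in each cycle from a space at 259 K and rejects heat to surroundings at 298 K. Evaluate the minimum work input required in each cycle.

W_in ≈ 1170 J

The reversible coefficient of performance is COP_R = T_C/(T_H − T_C) = 259.00/39.00 = 6.6410.
W = Q_C/COP_R = 7740/6.6410 = 1170 J.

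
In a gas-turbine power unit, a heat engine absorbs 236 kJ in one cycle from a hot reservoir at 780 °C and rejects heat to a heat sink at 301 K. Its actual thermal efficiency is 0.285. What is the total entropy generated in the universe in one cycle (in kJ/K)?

T_H = 780 °C → 780 + 273.15 = 1053.15 K.
W = η·Q_H = 0.285 × 236 = 67.26 kJ, so Q_C = Q_H − W = 168.7 kJ.
Reservoir entropy changes: ΔS_H = −Q_H/T_H = −236/1053.15 = -0.2241 kJ/K and ΔS_C = +Q_C/T_C = 168.7/301.00 = 0.5606 kJ/K.
ΔS_univ = −Q_H/T_H + Q_C/T_C = 0.3365 kJ/K (> 0, since η = 0.285 < η_Carnot = 0.714).

ΔS_univ ≈ 0.3365 kJ/K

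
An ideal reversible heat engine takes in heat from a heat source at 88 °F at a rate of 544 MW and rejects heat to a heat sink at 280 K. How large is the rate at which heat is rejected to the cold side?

T_H = 88 °F → (88 − 32) × 5/9 = 31.11 °C = 304.26 K.
The Carnot efficiency is η = 1 − T_C/T_H = 1 − 280.00/304.26 = 0.0797.
For a reversible cycle Q_C/Q_H = T_C/T_H, so Q_C = 544 × 280.00/304.26 = 501 MW.

Q̇_C ≈ 501 MW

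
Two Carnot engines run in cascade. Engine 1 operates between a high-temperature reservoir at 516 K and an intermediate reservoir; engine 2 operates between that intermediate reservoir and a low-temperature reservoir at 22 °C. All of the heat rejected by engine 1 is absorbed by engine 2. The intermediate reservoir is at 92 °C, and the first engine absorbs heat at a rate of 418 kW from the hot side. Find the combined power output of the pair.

Ẇ_total ≈ 179 kW

T_C = 22 °C → 22 + 273.15 = 295.15 K.
Two reversible stages in series are equivalent to a single Carnot engine between T_H and T_C, so η_total = 1 − T_C/T_H = 1 − 295.15/516.00 = 0.4280.
W_total = η_total · Q_H = 0.4280 × 418 = 179 kW.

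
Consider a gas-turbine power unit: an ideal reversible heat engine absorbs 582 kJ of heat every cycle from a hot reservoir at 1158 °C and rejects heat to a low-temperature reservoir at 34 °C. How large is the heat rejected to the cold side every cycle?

T_H = 1158 °C → 1158 + 273.15 = 1431.15 K.
T_C = 34 °C → 34 + 273.15 = 307.15 K.
The Carnot efficiency is η = 1 − T_C/T_H = 1 − 307.15/1431.15 = 0.7854.
For a reversible cycle Q_C/Q_H = T_C/T_H, so Q_C = 582 × 307.15/1431.15 = 124.9 kJ.

Q_C ≈ 124.9 kJ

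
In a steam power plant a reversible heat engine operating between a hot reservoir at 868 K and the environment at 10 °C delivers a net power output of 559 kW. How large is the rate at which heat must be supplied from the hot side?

Q̇_H ≈ 830 kW

T_C = 10 °C → 10 + 273.15 = 283.15 K.
η_rev = 1 − T_C/T_H = 1 − 283.15/868.00 = 0.6738.
Q_H = W/η = 559/0.6738 = 830 kW.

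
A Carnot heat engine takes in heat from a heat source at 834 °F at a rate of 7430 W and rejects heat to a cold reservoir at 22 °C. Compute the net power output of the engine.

T_H = 834 °F → (834 − 32) × 5/9 = 445.56 °C = 718.71 K.
T_C = 22 °C → 22 + 273.15 = 295.15 K.
Since the cycle is reversible, η = 1 − T_C/T_H = 1 − 295.15/718.71 = 0.5893.
W = η·Q_H = 0.5893 × 7430 = 4380 W.

Ẇ ≈ 4380 W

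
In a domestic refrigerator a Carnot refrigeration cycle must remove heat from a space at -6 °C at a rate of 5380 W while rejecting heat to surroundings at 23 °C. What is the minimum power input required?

T_H = 23 °C → 23 + 273.15 = 296.15 K.
T_C = -6 °C → -6 + 273.15 = 267.15 K.
COP_R = T_C/(T_H − T_C) = 267.15/29.00 = 9.2121.
W = Q_C/COP_R = 5380/9.2121 = 584 W.

Ẇ_in ≈ 584 W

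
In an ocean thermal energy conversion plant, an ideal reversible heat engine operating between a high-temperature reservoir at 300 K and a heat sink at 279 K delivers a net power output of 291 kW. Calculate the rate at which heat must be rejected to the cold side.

Carnot efficiency: η = 1 − T_C/T_H = 1 − 279.00/300.00 = 0.0700.
Since Q_C/Q_H = T_C/T_H and Q_H = W/η, Q_C = W·T_C/(T_H − T_C) = 291 × 279.00/21.00 = 3870 kW.

Q̇_C ≈ 3870 kW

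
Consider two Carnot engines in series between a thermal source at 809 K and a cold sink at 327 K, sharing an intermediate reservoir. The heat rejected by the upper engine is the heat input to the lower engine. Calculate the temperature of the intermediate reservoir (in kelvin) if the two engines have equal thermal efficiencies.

Equal efficiencies require 1 − T_m/T_H = 1 − T_C/T_m, i.e. T_m/T_H = T_C/T_m, so T_m = √(T_H·T_C) = √(809.00 × 327.00) = 514 K.

T_m ≈ 514 K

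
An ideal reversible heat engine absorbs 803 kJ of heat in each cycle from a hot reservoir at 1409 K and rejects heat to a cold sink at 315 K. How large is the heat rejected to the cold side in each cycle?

Q_C ≈ 180 kJ

For a reversible engine, η = 1 − T_C/T_H = 1 − 315.00/1409.00 = 0.7764.
For a reversible cycle Q_C/Q_H = T_C/T_H, so Q_C = 803 × 315.00/1409.00 = 180 kJ.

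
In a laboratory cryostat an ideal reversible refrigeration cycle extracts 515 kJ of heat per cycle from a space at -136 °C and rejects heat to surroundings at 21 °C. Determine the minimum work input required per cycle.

W_in ≈ 590 kJ

T_H = 21 °C → 21 + 273.15 = 294.15 K.
T_C = -136 °C → -136 + 273.15 = 137.15 K.
The reversible coefficient of performance is COP_R = T_C/(T_H − T_C) = 137.15/157.00 = 0.8736.
W = Q_C/COP_R = 515/0.8736 = 590 kJ.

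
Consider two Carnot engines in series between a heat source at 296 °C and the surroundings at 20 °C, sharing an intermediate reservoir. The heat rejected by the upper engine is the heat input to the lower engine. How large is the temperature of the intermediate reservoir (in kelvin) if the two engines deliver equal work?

T_m ≈ 431 K

T_H = 296 °C → 296 + 273.15 = 569.15 K.
T_C = 20 °C → 20 + 273.15 = 293.15 K.
For reversible stages Q_m = Q_H·(T_m/T_H). Setting W₁ = Q_H(1 − T_m/T_H) equal to W₂ = Q_m(1 − T_C/T_m) = Q_H·(T_m − T_C)/T_H gives T_H − T_m = T_m − T_C, so T_m = (T_H + T_C)/2 = (569.15 + 293.15)/2 = 431 K.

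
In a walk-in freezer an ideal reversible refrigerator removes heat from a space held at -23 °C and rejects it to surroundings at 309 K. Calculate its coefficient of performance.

COP_R ≈ 4.25

T_C = -23 °C → -23 + 273.15 = 250.15 K.
Carnot COP: COP_R = T_C/(T_H − T_C) = 250.15/(309.00 − 250.15) = 4.25.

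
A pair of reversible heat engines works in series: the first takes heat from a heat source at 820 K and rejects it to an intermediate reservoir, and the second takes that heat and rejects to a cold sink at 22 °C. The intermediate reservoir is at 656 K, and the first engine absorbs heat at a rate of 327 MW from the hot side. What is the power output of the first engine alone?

Ẇ₁ ≈ 65.40 MW

T_C = 22 °C → 22 + 273.15 = 295.15 K.
First-stage efficiency η₁ = 1 − T_m/T_H = 1 − 656.00/820.00 = 0.2000.
W₁ = η₁·Q_H = 0.2000 × 327 = 65.40 MW.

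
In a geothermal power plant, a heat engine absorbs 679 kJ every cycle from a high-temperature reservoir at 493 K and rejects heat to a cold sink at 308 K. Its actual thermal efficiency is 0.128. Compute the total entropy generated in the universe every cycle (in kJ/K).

W = η·Q_H = 0.128 × 679 = 86.91 kJ, so Q_C = Q_H − W = 592.1 kJ.
The hot reservoir loses entropy Q_H/T_H = 679/493.00 = 1.377 kJ/K; the cold reservoir gains Q_C/T_C = 592.1/308.00 = 1.922 kJ/K.
ΔS_univ = −Q_H/T_H + Q_C/T_C = 0.545 kJ/K (> 0, since η = 0.128 < η_Carnot = 0.375).

ΔS_univ ≈ 0.545 kJ/K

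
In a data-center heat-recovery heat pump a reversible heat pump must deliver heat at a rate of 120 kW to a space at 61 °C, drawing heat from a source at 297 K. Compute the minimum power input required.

T_H = 61 °C → 61 + 273.15 = 334.15 K.
Reversible heating COP: COP_HP = T_H/(T_H − T_C) = 334.15/37.15 = 8.9946.
W = Q_H/COP_HP = 120/8.9946 = 13.3 kW.

Ẇ_in ≈ 13.3 kW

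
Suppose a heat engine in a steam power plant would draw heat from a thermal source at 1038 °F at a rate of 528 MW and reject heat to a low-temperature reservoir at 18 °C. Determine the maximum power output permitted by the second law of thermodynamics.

Ẇ_max ≈ 343 MW

T_H = 1038 °F → (1038 − 32) × 5/9 = 558.89 °C = 832.04 K.
T_C = 18 °C → 18 + 273.15 = 291.15 K.
The second-law ceiling is the Carnot efficiency, η_max = 1 − T_C/T_H = 1 − 291.15/832.04 = 0.6501.
W_max = η_max · Q_H = 0.6501 × 528 = 343 MW.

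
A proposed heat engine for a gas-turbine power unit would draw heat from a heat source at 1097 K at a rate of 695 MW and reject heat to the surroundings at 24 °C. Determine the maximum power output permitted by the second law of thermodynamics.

T_C = 24 °C → 24 + 273.15 = 297.15 K.
The upper bound on efficiency is η_max = 1 − T_C/T_H = 1 − 297.15/1097.00 = 0.7291.
W_max = η_max · Q_H = 0.7291 × 695 = 507 MW.

Ẇ_max ≈ 507 MW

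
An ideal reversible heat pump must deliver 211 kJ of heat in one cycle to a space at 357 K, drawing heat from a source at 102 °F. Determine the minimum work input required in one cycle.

W_in ≈ 26.6 kJ

T_C = 102 °F → (102 − 32) × 5/9 = 38.89 °C = 312.04 K.
The Carnot heat-pump COP is COP_HP = T_H/(T_H − T_C) = 357.00/44.96 = 7.9402.
W = Q_H/COP_HP = 211/7.9402 = 26.6 kJ.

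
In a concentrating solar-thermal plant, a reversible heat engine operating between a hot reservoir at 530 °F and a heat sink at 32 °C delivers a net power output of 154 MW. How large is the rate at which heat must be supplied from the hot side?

T_H = 530 °F → (530 − 32) × 5/9 = 276.67 °C = 549.82 K.
T_C = 32 °C → 32 + 273.15 = 305.15 K.
For a reversible engine, η = 1 − T_C/T_H = 1 − 305.15/549.82 = 0.4450.
Q_H = W/η = 154/0.4450 = 346.1 MW.

Q̇_H ≈ 346.1 MW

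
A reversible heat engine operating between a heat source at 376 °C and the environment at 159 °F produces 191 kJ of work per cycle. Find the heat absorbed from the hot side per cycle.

Q_H ≈ 406 kJ

T_H = 376 °C → 376 + 273.15 = 649.15 K.
T_C = 159 °F → (159 − 32) × 5/9 = 70.56 °C = 343.71 K.
The Carnot efficiency is η = 1 − T_C/T_H = 1 − 343.71/649.15 = 0.4705.
Q_H = W/η = 191/0.4705 = 406 kJ.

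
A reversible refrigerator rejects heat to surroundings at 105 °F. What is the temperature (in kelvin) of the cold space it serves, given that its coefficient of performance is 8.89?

T_H = 105 °F → (105 − 32) × 5/9 = 40.56 °C = 313.71 K.
COP_R = T_C/(T_H − T_C) ⇒ T_C = T_H·COP_R/(1 + COP_R) = 313.71 × 8.89/(1 + 8.89) = 282.0 K.

T_C ≈ 282.0 K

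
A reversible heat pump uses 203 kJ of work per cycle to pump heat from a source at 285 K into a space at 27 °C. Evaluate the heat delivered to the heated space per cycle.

T_H = 27 °C → 27 + 273.15 = 300.15 K.
COP_HP = T_H/(T_H − T_C) = 300.15/15.15 = 19.8119.
Q_H = COP_HP · W = 19.8119 × 203 = 4022 kJ.

Q_H ≈ 4022 kJ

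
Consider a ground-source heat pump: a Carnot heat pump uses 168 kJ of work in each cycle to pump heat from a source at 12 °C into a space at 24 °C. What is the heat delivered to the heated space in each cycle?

T_H = 24 °C → 24 + 273.15 = 297.15 K.
T_C = 12 °C → 12 + 273.15 = 285.15 K.
For a reversible heat pump, COP_HP = T_H/(T_H − T_C) = 297.15/12.00 = 24.7625.
Q_H = COP_HP · W = 24.7625 × 168 = 4160 kJ.

Q_H ≈ 4160 kJ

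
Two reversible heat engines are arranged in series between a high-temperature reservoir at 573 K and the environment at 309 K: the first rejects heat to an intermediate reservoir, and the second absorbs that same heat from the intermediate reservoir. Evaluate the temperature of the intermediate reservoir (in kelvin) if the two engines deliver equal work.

T_m ≈ 441 K

For reversible stages Q_m = Q_H·(T_m/T_H). Setting W₁ = Q_H(1 − T_m/T_H) equal to W₂ = Q_m(1 − T_C/T_m) = Q_H·(T_m − T_C)/T_H gives T_H − T_m = T_m − T_C, so T_m = (T_H + T_C)/2 = (573.00 + 309.00)/2 = 441 K.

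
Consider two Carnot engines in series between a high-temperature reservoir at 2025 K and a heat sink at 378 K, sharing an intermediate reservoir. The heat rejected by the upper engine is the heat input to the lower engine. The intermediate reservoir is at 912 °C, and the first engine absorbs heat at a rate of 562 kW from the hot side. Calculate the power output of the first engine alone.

T_m = 912 °C → 912 + 273.15 = 1185.15 K.
First-stage efficiency η₁ = 1 − T_m/T_H = 1 − 1185.15/2025.00 = 0.4147.
W₁ = η₁·Q_H = 0.4147 × 562 = 233.1 kW.

Ẇ₁ ≈ 233.1 kW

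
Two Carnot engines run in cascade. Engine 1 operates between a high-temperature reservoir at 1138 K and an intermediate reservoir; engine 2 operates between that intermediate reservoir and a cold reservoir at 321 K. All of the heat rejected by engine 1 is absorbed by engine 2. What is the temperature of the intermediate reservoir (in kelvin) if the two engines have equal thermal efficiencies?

Equal efficiencies require 1 − T_m/T_H = 1 − T_C/T_m, i.e. T_m/T_H = T_C/T_m, so T_m = √(T_H·T_C) = √(1138.00 × 321.00) = 604 K.

T_m ≈ 604 K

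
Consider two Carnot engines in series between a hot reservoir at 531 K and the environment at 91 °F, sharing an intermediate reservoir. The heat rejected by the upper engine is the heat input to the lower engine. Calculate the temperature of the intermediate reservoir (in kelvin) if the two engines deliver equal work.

T_C = 91 °F → (91 − 32) × 5/9 = 32.78 °C = 305.93 K.
For reversible stages Q_m = Q_H·(T_m/T_H). Setting W₁ = Q_H(1 − T_m/T_H) equal to W₂ = Q_m(1 − T_C/T_m) = Q_H·(T_m − T_C)/T_H gives T_H − T_m = T_m − T_C, so T_m = (T_H + T_C)/2 = (531.00 + 305.93)/2 = 418 K.

T_m ≈ 418 K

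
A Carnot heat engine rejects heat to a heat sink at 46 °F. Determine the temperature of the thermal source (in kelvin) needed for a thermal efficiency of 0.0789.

T_C = 46 °F → (46 − 32) × 5/9 = 7.78 °C = 280.93 K.
From η = 1 − T_C/T_H, solving for T_H gives T_H = T_C/(1 − η) = 280.93/(1 − 0.0789) = 305 K.

T_H ≈ 305 K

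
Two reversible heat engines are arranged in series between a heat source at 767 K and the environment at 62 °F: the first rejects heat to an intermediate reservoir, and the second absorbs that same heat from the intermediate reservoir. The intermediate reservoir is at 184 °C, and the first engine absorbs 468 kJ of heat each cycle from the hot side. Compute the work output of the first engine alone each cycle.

T_C = 62 °F → (62 − 32) × 5/9 = 16.67 °C = 289.82 K.
T_m = 184 °C → 184 + 273.15 = 457.15 K.
First-stage efficiency η₁ = 1 − T_m/T_H = 1 − 457.15/767.00 = 0.4040.
W₁ = η₁·Q_H = 0.4040 × 468 = 189.1 kJ.

W₁ ≈ 189.1 kJ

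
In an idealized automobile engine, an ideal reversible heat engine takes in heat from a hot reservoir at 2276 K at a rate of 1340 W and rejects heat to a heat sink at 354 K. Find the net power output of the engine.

The Carnot efficiency is η = 1 − T_C/T_H = 1 − 354.00/2276.00 = 0.8445.
W = η·Q_H = 0.8445 × 1340 = 1130 W.

Ẇ ≈ 1130 W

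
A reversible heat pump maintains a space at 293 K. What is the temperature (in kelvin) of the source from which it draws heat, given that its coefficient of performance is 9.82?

COP_HP = T_H/(T_H − T_C) ⇒ T_C = T_H·(COP_HP − 1)/COP_HP = 293.00 × (9.82 − 1)/9.82 = 263.2 K.

T_C ≈ 263.2 K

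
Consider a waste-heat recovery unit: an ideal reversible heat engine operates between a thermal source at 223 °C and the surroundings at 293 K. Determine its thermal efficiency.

η ≈ 0.4095

T_H = 223 °C → 223 + 273.15 = 496.15 K.
For a reversible engine, η = 1 − T_C/T_H = 1 − 293.00/496.15 = 0.4095.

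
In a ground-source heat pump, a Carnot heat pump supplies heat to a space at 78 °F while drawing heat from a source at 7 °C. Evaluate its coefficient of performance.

COP_HP ≈ 16.1

T_H = 78 °F → (78 − 32) × 5/9 = 25.56 °C = 298.71 K.
T_C = 7 °C → 7 + 273.15 = 280.15 K.
For a reversible heat pump, COP_HP = T_H/(T_H − T_C) = 298.71/(298.71 − 280.15) = 16.1.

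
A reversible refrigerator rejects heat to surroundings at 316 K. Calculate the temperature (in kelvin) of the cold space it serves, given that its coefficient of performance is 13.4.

COP_R = T_C/(T_H − T_C) ⇒ T_C = T_H·COP_R/(1 + COP_R) = 316.00 × 13.4/(1 + 13.4) = 294 K.

T_C ≈ 294 K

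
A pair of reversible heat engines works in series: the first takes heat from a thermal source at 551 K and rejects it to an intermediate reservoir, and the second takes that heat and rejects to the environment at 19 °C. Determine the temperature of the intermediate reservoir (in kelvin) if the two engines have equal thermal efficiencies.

T_C = 19 °C → 19 + 273.15 = 292.15 K.
Equal efficiencies require 1 − T_m/T_H = 1 − T_C/T_m, i.e. T_m/T_H = T_C/T_m, so T_m = √(T_H·T_C) = √(551.00 × 292.15) = 401.2 K.

T_m ≈ 401.2 K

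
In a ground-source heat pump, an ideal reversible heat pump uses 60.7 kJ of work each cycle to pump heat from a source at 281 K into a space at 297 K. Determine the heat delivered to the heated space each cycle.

For a reversible heat pump, COP_HP = T_H/(T_H − T_C) = 297.00/16.00 = 18.5625.
Q_H = COP_HP · W = 18.5625 × 60.7 = 1127 kJ.

Q_H ≈ 1127 kJ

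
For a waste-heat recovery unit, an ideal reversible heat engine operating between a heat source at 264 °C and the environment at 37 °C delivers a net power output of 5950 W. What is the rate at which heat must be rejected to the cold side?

Q̇_C ≈ 8130 W

T_H = 264 °C → 264 + 273.15 = 537.15 K.
T_C = 37 °C → 37 + 273.15 = 310.15 K.
η_rev = 1 − T_C/T_H = 1 − 310.15/537.15 = 0.4226.
Since Q_C/Q_H = T_C/T_H and Q_H = W/η, Q_C = W·T_C/(T_H − T_C) = 5950 × 310.15/227.00 = 8130 W.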